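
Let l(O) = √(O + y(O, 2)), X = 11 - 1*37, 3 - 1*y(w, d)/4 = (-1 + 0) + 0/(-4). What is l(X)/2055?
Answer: I*√10/2055 ≈ 0.0015388*I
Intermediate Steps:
y(w, d) = 16 (y(w, d) = 12 - 4*((-1 + 0) + 0/(-4)) = 12 - 4*(-1 + 0*(-¼)) = 12 - 4*(-1 + 0) = 12 - 4*(-1) = 12 + 4 = 16)
X = -26 (X = 11 - 37 = -26)
l(O) = √(16 + O) (l(O) = √(O + 16) = √(16 + O))
l(X)/2055 = √(16 - 26)/2055 = √(-10)*(1/2055) = (I*√10)*(1/2055) = I*√10/2055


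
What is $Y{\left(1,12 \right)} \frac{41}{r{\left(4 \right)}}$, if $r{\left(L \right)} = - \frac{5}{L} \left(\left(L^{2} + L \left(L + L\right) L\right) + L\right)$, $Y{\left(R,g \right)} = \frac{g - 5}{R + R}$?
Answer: $- \frac{287}{370} \approx -0.77568$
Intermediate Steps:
$Y{\left(R,g \right)} = \frac{-5 + g}{2 R}$
$r{\left(L \right)} = - \frac{5 \left(L + L^{2} + 2 L^{3}\right)}{L}$ ($r{\left(L \right)} = - \frac{5}{L} \left(\left(L^{2} + L 2 L L\right) + L\right) = - \frac{5}{L} \left(\left(L^{2} + 2 L^{2} L\right) + L\right) = - \frac{5}{L} \left(\left(L^{2} + 2 L^{3}\right) + L\right) = - \frac{5}{L} \left(L + L^{2} + 2 L^{3}\right) = - \frac{5 \left(L + L^{2} + 2 L^{3}\right)}{L}$)
$Y{\left(1,12 \right)} \frac{41}{r{\left(4 \right)}} = \frac{-5 + 12}{2 \cdot 1} \frac{41}{-5 - 10 \cdot 4^{2} - 20} = \frac{1}{2} \cdot 1 \cdot 7 \frac{41}{-5 - 160 - 20} = \frac{7 \frac{41}{-5 - 160 - 20}}{2} = \frac{7 \frac{41}{-185}}{2} = \frac{7 \cdot 41 \left(- \frac{1}{185}\right)}{2} = \frac{7}{2} \left(- \frac{41}{185}\right) = - \frac{287}{370}$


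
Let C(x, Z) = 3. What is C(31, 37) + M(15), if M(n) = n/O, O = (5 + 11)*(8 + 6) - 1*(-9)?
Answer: 714/233 ≈ 3.0644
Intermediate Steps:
O = 233 (O = 16*14 + 9 = 224 + 9 = 233)
M(n) = n/233
C(31, 37) + M(15) = 3 + (1/233)*15 = 3 + 15/233 = 714/233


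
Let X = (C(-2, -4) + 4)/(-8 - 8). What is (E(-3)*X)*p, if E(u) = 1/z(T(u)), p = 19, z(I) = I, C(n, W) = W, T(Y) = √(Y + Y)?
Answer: 0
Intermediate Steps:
T(Y) = √2*√Y (T(Y) = √(2*Y) = √2*√Y)
X = 0 (X = (-4 + 4)/(-8 - 8) = 0/(-16) = 0*(-1/16) = 0)
E(u) = √2/(2*√u) (E(u) = 1/(√2*√u) = √2/(2*√u))
(E(-3)*X)*p = ((√2/(2*√(-3)))*0)*19 = ((√2*(-I*√3/3)/2)*0)*19 = (-I*√6/6*0)*19 = 0*19 = 0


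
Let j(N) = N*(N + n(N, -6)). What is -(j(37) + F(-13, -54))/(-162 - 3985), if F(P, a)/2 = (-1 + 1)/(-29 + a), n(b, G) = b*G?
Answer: -6845/4147 ≈ -1.6506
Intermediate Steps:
n(b, G) = G*b
F(P, a) = 0 (F(P, a) = 2*((-1 + 1)/(-29 + a)) = 2*(0/(-29 + a)) = 2*0 = 0)
j(N) = -5*N² (j(N) = N*(N - 6*N) = N*(-5*N) = -5*N²)
-(j(37) + F(-13, -54))/(-162 - 3985) = -(-5*37² + 0)/(-162 - 3985) = -(-5*1369 + 0)/(-4147) = -(-6845 + 0)*(-1)/4147 = -(-6845)*(-1)/4147 = -1*6845/4147 = -6845/4147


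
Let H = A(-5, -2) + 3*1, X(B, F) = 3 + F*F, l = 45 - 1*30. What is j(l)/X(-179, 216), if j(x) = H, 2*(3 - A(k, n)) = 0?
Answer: 2/15553 ≈ 0.00012859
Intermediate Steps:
A(k, n) = 3 (A(k, n) = 3 - ½*0 = 3 + 0 = 3)
l = 15 (l = 45 - 30 = 15)
X(B, F) = 3 + F²
H = 6 (H = 3 + 3*1 = 3 + 3 = 6)
j(x) = 6
j(l)/X(-179, 216) = 6/(3 + 216²) = 6/(3 + 46656) = 6/46659 = 6*(1/46659) = 2/15553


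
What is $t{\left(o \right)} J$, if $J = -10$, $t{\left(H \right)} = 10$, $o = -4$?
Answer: $-100$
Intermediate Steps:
$t{\left(o \right)} J = 10 \left(-10\right) = -100$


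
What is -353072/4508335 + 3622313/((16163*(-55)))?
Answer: -3328893825867/801550404655 ≈ -4.1531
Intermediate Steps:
-353072/4508335 + 3622313/((16163*(-55))) = -353072*1/4508335 + 3622313/(-888965) = -353072/4508335 + 3622313*(-1/888965) = -353072/4508335 - 3622313/888965 = -3328893825867/801550404655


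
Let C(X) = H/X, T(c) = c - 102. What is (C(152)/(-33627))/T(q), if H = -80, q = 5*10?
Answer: -5/16611738 ≈ -3.0099e-7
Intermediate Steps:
q = 50
T(c) = -102 + c
C(X) = -80/X
(C(152)/(-33627))/T(q) = (-80/152/(-33627))/(-102 + 50) = (-80*1/152*(-1/33627))/(-52) = -10/19*(-1/33627)*(-1/52) = (10/638913)*(-1/52) = -5/16611738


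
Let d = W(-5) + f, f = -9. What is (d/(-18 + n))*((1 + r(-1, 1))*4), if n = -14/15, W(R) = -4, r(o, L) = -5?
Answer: -780/71 ≈ -10.986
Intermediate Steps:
n = -14/15 (n = -14*1/15 = -14/15 ≈ -0.93333)
d = -13 (d = -4 - 9 = -13)
(d/(-18 + n))*((1 + r(-1, 1))*4) = (-13/(-18 - 14/15))*((1 - 5)*4) = (-13/(-284/15))*(-4*4) = -13*(-15/284)*(-16) = (195/284)*(-16) = -780/71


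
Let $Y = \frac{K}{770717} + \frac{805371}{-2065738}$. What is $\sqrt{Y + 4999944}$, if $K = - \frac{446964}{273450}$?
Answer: $\frac{23 \sqrt{1990504365778032896368612954470436106}}{14511985977640790} \approx 2236.1$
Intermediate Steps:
$K = - \frac{74494}{45575}$ ($K = \left(-446964\right) \frac{1}{273450} = - \frac{74494}{45575} \approx -1.6345$)
$Y = - \frac{28289154374980597}{72559929888203950}$ ($Y = - \frac{74494}{45575 \cdot 770717} + \frac{805371}{-2065738} = \left(- \frac{74494}{45575}\right) \frac{1}{770717} + 805371 \left(- \frac{1}{2065738}\right) = - \frac{74494}{35125427275} - \frac{805371}{2065738} = - \frac{28289154374980597}{72559929888203950} \approx -0.38987$)
$\sqrt{Y + 4999944} = \sqrt{- \frac{28289154374980597}{72559929888203950} + 4999944} = \sqrt{\frac{362795557795791635598203}{72559929888203950}} = \frac{23 \sqrt{1990504365778032896368612954470436106}}{14511985977640790}$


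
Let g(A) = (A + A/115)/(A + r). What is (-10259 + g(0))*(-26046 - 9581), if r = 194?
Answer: 365497393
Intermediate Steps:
g(A) = 116*A/(115*(194 + A)) (g(A) = (A + A/115)/(A + 194) = (A + A*(1/115))/(194 + A) = (A + A/115)/(194 + A) = (116*A/115)/(194 + A) = 116*A/(115*(194 + A)))
(-10259 + g(0))*(-26046 - 9581) = (-10259 + (116/115)*0/(194 + 0))*(-26046 - 9581) = (-10259 + (116/115)*0/194)*(-35627) = (-10259 + (116/115)*0*(1/194))*(-35627) = (-10259 + 0)*(-35627) = -10259*(-35627) = 365497393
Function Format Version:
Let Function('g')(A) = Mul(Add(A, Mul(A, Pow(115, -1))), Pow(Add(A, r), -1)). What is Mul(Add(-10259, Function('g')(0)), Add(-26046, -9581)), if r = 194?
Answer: 365497393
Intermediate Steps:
Function('g')(A) = Mul(Rational(116, 115), A, Pow(Add(194, A), -1)) (Function('g')(A) = Mul(Add(A, Mul(A, Pow(115, -1))), Pow(Add(A, 194), -1)) = Mul(Add(A, Mul(A, Rational(1, 115))), Pow(Add(194, A), -1)) = Mul(Add(A, Mul(Rational(1, 115), A)), Pow(Add(194, A), -1)) = Mul(Mul(Rational(116, 115), A), Pow(Add(194, A), -1)) = Mul(Rational(116, 115), A, Pow(Add(194, A), -1)))
Mul(Add(-10259, Function('g')(0)), Add(-26046, -9581)) = Mul(Add(-10259, Mul(Rational(116, 115), 0, Pow(Add(194, 0), -1))), Add(-26046, -9581)) = Mul(Add(-10259, Mul(Rational(116, 115), 0, Pow(194, -1))), -35627) = Mul(Add(-10259, Mul(Rational(116, 115), 0, Rational(1, 194))), -35627) = Mul(Add(-10259, 0), -35627) = Mul(-10259, -35627) = 365497393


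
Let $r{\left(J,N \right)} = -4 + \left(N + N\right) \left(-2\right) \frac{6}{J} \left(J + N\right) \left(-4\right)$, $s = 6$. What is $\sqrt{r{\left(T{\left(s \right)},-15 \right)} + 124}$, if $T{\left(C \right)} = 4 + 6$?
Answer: $2 \sqrt{210} \approx 28.983$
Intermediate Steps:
$T{\left(C \right)} = 10$
$r{\left(J,N \right)} = -4 - \frac{24 N \left(- 4 J - 4 N\right)}{J}$ ($r{\left(J,N \right)} = -4 + 2 N \left(-2\right) \frac{6}{J} \left(- 4 J - 4 N\right) = -4 + - 4 N \frac{6}{J} \left(- 4 J - 4 N\right) = -4 + - \frac{24 N}{J} \left(- 4 J - 4 N\right) = -4 - \frac{24 N \left(- 4 J - 4 N\right)}{J}$)
$\sqrt{r{\left(T{\left(s \right)},-15 \right)} + 124} = \sqrt{\left(-4 + 96 \left(-15\right) + \frac{96 \left(-15\right)^{2}}{10}\right) + 124} = \sqrt{\left(-4 - 1440 + 96 \cdot \frac{1}{10} \cdot 225\right) + 124} = \sqrt{\left(-4 - 1440 + 2160\right) + 124} = \sqrt{716 + 124} = \sqrt{840} = 2 \sqrt{210}$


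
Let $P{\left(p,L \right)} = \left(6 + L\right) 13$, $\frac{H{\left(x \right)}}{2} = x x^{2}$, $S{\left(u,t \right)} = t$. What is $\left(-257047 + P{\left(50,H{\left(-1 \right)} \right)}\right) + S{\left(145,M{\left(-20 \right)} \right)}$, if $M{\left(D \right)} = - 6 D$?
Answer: $-256875$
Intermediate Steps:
$H{\left(x \right)} = 2 x^{3}$ ($H{\left(x \right)} = 2 x x^{2} = 2 x^{3}$)
$P{\left(p,L \right)} = 78 + 13 L$
$\left(-257047 + P{\left(50,H{\left(-1 \right)} \right)}\right) + S{\left(145,M{\left(-20 \right)} \right)} = \left(-257047 + \left(78 + 13 \cdot 2 \left(-1\right)^{3}\right)\right) - -120 = \left(-257047 + \left(78 + 13 \cdot 2 \left(-1\right)\right)\right) + 120 = \left(-257047 + \left(78 + 13 \left(-2\right)\right)\right) + 120 = \left(-257047 + \left(78 - 26\right)\right) + 120 = \left(-257047 + 52\right) + 120 = -256995 + 120 = -256875$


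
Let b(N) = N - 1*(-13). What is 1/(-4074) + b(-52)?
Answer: -158887/4074 ≈ -39.000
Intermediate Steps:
b(N) = 13 + N (b(N) = N + 13 = 13 + N)
1/(-4074) + b(-52) = 1/(-4074) + (13 - 52) = -1/4074 - 39 = -158887/4074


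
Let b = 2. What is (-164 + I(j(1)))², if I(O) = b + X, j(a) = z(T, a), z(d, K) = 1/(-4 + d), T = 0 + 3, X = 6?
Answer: 24336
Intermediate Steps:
T = 3
j(a) = -1 (j(a) = 1/(-4 + 3) = 1/(-1) = -1)
I(O) = 8 (I(O) = 2 + 6 = 8)
(-164 + I(j(1)))² = (-164 + 8)² = (-156)² = 24336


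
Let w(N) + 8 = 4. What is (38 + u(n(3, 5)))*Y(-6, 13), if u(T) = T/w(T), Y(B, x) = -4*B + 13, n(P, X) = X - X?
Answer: 1406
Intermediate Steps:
w(N) = -4 (w(N) = -8 + 4 = -4)
n(P, X) = 0
Y(B, x) = 13 - 4*B
u(T) = -T/4 (u(T) = T/(-4) = T*(-¼) = -T/4)
(38 + u(n(3, 5)))*Y(-6, 13) = (38 - ¼*0)*(13 - 4*(-6)) = (38 + 0)*(13 + 24) = 38*37 = 1406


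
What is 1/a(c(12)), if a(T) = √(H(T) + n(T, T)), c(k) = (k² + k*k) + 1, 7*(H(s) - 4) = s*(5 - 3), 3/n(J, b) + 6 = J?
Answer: √339779139/171519 ≈ 0.10747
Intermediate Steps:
n(J, b) = 3/(-6 + J)
H(s) = 4 + 2*s/7 (H(s) = 4 + (s*(5 - 3))/7 = 4 + (s*2)/7 = 4 + (2*s)/7 = 4 + 2*s/7)
c(k) = 1 + 2*k² (c(k) = (k² + k²) + 1 = 2*k² + 1 = 1 + 2*k²)
a(T) = √(4 + 3/(-6 + T) + 2*T/7) (a(T) = √((4 + 2*T/7) + 3/(-6 + T)) = √(4 + 3/(-6 + T) + 2*T/7))
1/a(c(12)) = 1/(√(196 + 14*(1 + 2*12²) + 147/(-6 + (1 + 2*12²)))/7) = 1/(√(196 + 14*(1 + 2*144) + 147/(-6 + (1 + 2*144)))/7) = 1/(√(196 + 14*(1 + 288) + 147/(-6 + (1 + 288)))/7) = 1/(√(196 + 14*289 + 147/(-6 + 289))/7) = 1/(√(196 + 4046 + 147/283)/7) = 1/(√(1200633/283)/7) = 1/((√339779139/283)/7) = 1/(√339779139/1981) = √339779139/171519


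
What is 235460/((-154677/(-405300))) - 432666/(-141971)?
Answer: 4516211531092294/7319882789 ≈ 6.1698e+5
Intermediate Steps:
235460/((-154677/(-405300))) - 432666/(-141971) = 235460/((-154677*(-1/405300))) - 432666*(-1/141971) = 235460/(51559/135100) + 432666/141971 = 235460*(135100/51559) + 432666/141971 = 31810646000/51559 + 432666/141971 = 4516211531092294/7319882789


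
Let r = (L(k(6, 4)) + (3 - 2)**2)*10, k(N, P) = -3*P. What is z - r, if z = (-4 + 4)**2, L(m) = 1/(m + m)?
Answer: -115/12 ≈ -9.5833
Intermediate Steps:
L(m) = 1/(2*m)
r = 115/12 (r = (1/(2*((-3*4))) + (3 - 2)**2)*10 = ((1/2)/(-12) + 1**2)*10 = ((1/2)*(-1/12) + 1)*10 = (-1/24 + 1)*10 = (23/24)*10 = 115/12 ≈ 9.5833)
z = 0 (z = 0**2 = 0)
z - r = 0 - 1*115/12 = 0 - 115/12 = -115/12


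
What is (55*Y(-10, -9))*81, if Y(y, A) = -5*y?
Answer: 222750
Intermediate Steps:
(55*Y(-10, -9))*81 = (55*(-5*(-10)))*81 = (55*50)*81 = 2750*81 = 222750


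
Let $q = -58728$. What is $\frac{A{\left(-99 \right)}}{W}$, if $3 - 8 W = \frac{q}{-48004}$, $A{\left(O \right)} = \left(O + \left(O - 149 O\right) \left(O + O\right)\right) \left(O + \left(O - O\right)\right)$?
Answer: $\frac{3063917225160}{2369} \approx 1.2933 \cdot 10^{9}$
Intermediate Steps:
$A{\left(O \right)} = O \left(O - 296 O^{2}\right)$ ($A{\left(O \right)} = \left(O + - 148 O 2 O\right) \left(O + 0\right) = \left(O - 296 O^{2}\right) O = O \left(O - 296 O^{2}\right)$)
$W = \frac{21321}{96008}$ ($W = \frac{3}{8} - \frac{\left(-58728\right) \frac{1}{-48004}}{8} = \frac{3}{8} - \frac{\left(-58728\right) \left(- \frac{1}{48004}\right)}{8} = \frac{3}{8} - \frac{7341}{48004} = \frac{21321}{96008} \approx 0.22208$)
$\frac{A{\left(-99 \right)}}{W} = \frac{\left(-99\right)^{2} \left(1 - -29304\right)}{\frac{21321}{96008}} = 9801 \left(1 + 29304\right) \frac{96008}{21321} = 9801 \cdot 29305 \cdot \frac{96008}{21321} = 287218305 \cdot \frac{96008}{21321} = \frac{3063917225160}{2369}$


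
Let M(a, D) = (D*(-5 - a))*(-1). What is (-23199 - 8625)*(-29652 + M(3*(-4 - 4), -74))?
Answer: 898900704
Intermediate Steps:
M(a, D) = -D*(-5 - a)
(-23199 - 8625)*(-29652 + M(3*(-4 - 4), -74)) = (-23199 - 8625)*(-29652 - 74*(5 + 3*(-4 - 4))) = -31824*(-29652 - 74*(5 + 3*(-8))) = -31824*(-29652 - 74*(5 - 24)) = -31824*(-29652 - 74*(-19)) = -31824*(-29652 + 1406) = -31824*(-28246) = 898900704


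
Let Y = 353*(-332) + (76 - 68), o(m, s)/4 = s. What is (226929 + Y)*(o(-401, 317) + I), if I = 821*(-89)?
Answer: -7879513541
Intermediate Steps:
o(m, s) = 4*s
I = -73069
Y = -117188 (Y = -117196 + 8 = -117188)
(226929 + Y)*(o(-401, 317) + I) = (226929 - 117188)*(4*317 - 73069) = 109741*(1268 - 73069) = 109741*(-71801) = -7879513541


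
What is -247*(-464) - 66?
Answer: 114542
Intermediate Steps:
-247*(-464) - 66 = 114608 - 66 = 114542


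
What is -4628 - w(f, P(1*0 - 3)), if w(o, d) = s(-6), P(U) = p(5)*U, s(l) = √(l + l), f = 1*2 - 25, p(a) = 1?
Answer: -4628 - 2*I*√3 ≈ -4628.0 - 3.4641*I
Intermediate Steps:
f = -23 (f = 2 - 25 = -23)
s(l) = √2*√l (s(l) = √(2*l) = √2*√l)
P(U) = U (P(U) = 1*U = U)
w(o, d) = 2*I*√3 (w(o, d) = √2*√(-6) = √2*(I*√6) = 2*I*√3)
-4628 - w(f, P(1*0 - 3)) = -4628 - 2*I*√3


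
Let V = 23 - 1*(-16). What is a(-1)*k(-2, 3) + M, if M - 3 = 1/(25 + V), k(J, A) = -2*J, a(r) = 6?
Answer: 1729/64 ≈ 27.016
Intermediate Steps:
V = 39 (V = 23 + 16 = 39)
M = 193/64 (M = 3 + 1/(25 + 39) = 3 + 1/64 = 193/64 ≈ 3.0156)
a(-1)*k(-2, 3) + M = 6*(-2*(-2)) + 193/64 = 6*4 + 193/64 = 24 + 193/64 = 1729/64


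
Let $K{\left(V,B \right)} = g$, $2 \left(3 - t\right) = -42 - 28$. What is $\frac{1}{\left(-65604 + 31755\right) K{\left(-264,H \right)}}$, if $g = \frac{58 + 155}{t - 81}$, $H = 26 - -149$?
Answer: $\frac{43}{7209837} \approx 5.9641 \cdot 10^{-6}$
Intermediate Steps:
$H = 175$ ($H = 26 + 149 = 175$)
$t = 38$ ($t = 3 - \frac{-42 - 28}{2} = 3 - -35 = 3 + 35 = 38$)
$g = - \frac{213}{43}$ ($g = \frac{58 + 155}{38 - 81} = \frac{213}{-43} = 213 \left(- \frac{1}{43}\right) = - \frac{213}{43} \approx -4.9535$)
$K{\left(V,B \right)} = - \frac{213}{43}$
$\frac{1}{\left(-65604 + 31755\right) K{\left(-264,H \right)}} = \frac{1}{\left(-65604 + 31755\right) \left(- \frac{213}{43}\right)} = \frac{1}{-33849} \left(- \frac{43}{213}\right) = \left(- \frac{1}{33849}\right) \left(- \frac{43}{213}\right) = \frac{43}{7209837}$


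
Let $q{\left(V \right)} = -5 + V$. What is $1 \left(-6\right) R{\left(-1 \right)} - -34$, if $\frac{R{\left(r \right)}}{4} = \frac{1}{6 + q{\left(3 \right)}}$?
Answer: $28$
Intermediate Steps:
$R{\left(r \right)} = 1$ ($R{\left(r \right)} = \frac{4}{6 + \left(-5 + 3\right)} = \frac{4}{6 - 2} = \frac{4}{4} = 4 \cdot \frac{1}{4} = 1$)
$1 \left(-6\right) R{\left(-1 \right)} - -34 = 1 \left(-6\right) 1 - -34 = \left(-6\right) 1 + 34 = -6 + 34 = 28$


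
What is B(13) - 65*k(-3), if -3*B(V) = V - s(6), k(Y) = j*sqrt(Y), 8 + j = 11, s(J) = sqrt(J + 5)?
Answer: -13/3 + sqrt(11)/3 - 195*I*sqrt(3) ≈ -3.2278 - 337.75*I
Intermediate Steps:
s(J) = sqrt(5 + J)
j = 3 (j = -8 + 11 = 3)
k(Y) = 3*sqrt(Y)
B(V) = -V/3 + sqrt(11)/3 (B(V) = -(V - sqrt(5 + 6))/3 = -(V - sqrt(11))/3 = -V/3 + sqrt(11)/3)
B(13) - 65*k(-3) = (-1/3*13 + sqrt(11)/3) - 195*sqrt(-3) = (-13/3 + sqrt(11)/3) - 195*I*sqrt(3) = -13/3 + sqrt(11)/3 - 195*I*sqrt(3)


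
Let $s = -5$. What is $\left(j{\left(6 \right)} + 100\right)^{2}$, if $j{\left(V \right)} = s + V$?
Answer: $10201$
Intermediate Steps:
$j{\left(V \right)} = -5 + V$
$\left(j{\left(6 \right)} + 100\right)^{2} = \left(\left(-5 + 6\right) + 100\right)^{2} = \left(1 + 100\right)^{2} = 101^{2} = 10201$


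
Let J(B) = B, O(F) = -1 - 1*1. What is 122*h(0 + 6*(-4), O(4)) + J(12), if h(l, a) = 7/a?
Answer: -415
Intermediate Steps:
O(F) = -2 (O(F) = -1 - 1 = -2)
122*h(0 + 6*(-4), O(4)) + J(12) = 122*(7/(-2)) + 12 = 122*(7*(-1/2)) + 12 = 122*(-7/2) + 12 = -427 + 12 = -415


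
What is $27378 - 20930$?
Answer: $6448$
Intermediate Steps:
$27378 - 20930 = 6448$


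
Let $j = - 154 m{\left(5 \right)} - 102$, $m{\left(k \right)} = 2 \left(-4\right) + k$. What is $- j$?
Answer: $-360$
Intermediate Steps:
$m{\left(k \right)} = -8 + k$
$j = 360$ ($j = - 154 \left(-8 + 5\right) - 102 = \left(-154\right) \left(-3\right) - 102 = 462 - 102 = 360$)
$- j = \left(-1\right) 360 = -360$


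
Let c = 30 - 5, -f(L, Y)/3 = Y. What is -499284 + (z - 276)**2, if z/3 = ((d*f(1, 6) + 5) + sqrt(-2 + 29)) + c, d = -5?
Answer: -491985 + 1512*sqrt(3) ≈ -4.8937e+5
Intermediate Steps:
f(L, Y) = -3*Y
c = 25
z = 360 + 9*sqrt(3) (z = 3*(((-(-15)*6 + 5) + sqrt(-2 + 29)) + 25) = 3*(((-5*(-18) + 5) + sqrt(27)) + 25) = 3*(((90 + 5) + 3*sqrt(3)) + 25) = 3*((95 + 3*sqrt(3)) + 25) = 3*(120 + 3*sqrt(3)) = 360 + 9*sqrt(3) ≈ 375.59)
-499284 + (z - 276)**2 = -499284 + ((360 + 9*sqrt(3)) - 276)**2 = -499284 + (84 + 9*sqrt(3))**2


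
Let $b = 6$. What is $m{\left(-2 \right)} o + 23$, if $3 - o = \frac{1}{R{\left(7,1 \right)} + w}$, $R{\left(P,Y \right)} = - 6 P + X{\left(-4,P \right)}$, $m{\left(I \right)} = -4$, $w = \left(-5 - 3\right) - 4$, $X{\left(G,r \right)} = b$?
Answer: $\frac{131}{12} \approx 10.917$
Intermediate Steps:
$X{\left(G,r \right)} = 6$
$w = -12$ ($w = -8 - 4 = -12$)
$R{\left(P,Y \right)} = 6 - 6 P$ ($R{\left(P,Y \right)} = - 6 P + 6 = 6 - 6 P$)
$o = \frac{145}{48}$ ($o = 3 - \frac{1}{\left(6 - 42\right) - 12} = 3 - \frac{1}{-36 - 12} = 3 - \frac{1}{-48} = 3 - - \frac{1}{48} = 3 + \frac{1}{48} = \frac{145}{48} \approx 3.0208$)
$m{\left(-2 \right)} o + 23 = \left(-4\right) \frac{145}{48} + 23 = - \frac{145}{12} + 23 = \frac{131}{12}$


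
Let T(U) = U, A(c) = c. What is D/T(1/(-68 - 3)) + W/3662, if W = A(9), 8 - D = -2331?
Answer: -608144669/3662 ≈ -1.6607e+5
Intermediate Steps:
D = 2339 (D = 8 - 1*(-2331) = 8 + 2331 = 2339)
W = 9
D/T(1/(-68 - 3)) + W/3662 = 2339/(1/(-68 - 3)) + 9/3662 = 2339/(1/(-71)) + 9*(1/3662) = 2339/(-1/71) + 9/3662 = 2339*(-71) + 9/3662 = -166069 + 9/3662 = -608144669/3662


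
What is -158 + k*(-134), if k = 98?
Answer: -13290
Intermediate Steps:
-158 + k*(-134) = -158 + 98*(-134) = -158 - 13132 = -13290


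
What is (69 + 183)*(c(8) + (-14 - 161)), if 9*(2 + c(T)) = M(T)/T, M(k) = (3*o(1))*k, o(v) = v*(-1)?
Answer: -44688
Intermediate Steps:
o(v) = -v
M(k) = -3*k (M(k) = (3*(-1*1))*k = (3*(-1))*k = -3*k)
c(T) = -7/3 (c(T) = -2 + ((-3*T)/T)/9 = -2 + (1/9)*(-3) = -2 - 1/3 = -7/3)
(69 + 183)*(c(8) + (-14 - 161)) = (69 + 183)*(-7/3 + (-14 - 161)) = 252*(-7/3 - 175) = 252*(-532/3) = -44688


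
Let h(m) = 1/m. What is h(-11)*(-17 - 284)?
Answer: 301/11 ≈ 27.364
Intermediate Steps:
h(-11)*(-17 - 284) = (-17 - 284)/(-11) = -1/11*(-301) = 301/11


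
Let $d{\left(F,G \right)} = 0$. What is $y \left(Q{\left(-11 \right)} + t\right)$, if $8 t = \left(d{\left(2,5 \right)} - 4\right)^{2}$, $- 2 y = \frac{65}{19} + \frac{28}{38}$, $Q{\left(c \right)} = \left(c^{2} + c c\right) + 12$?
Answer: $- \frac{10112}{19} \approx -532.21$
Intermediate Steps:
$Q{\left(c \right)} = 12 + 2 c^{2}$ ($Q{\left(c \right)} = \left(c^{2} + c^{2}\right) + 12 = 2 c^{2} + 12 = 12 + 2 c^{2}$)
$y = - \frac{79}{38}$ ($y = - \frac{\frac{65}{19} + \frac{28}{38}}{2} = - \frac{65 \cdot \frac{1}{19} + 28 \cdot \frac{1}{38}}{2} = - \frac{\frac{65}{19} + \frac{14}{19}}{2} = \left(- \frac{1}{2}\right) \frac{79}{19} = - \frac{79}{38} \approx -2.0789$)
$t = 2$ ($t = \frac{\left(0 - 4\right)^{2}}{8} = \frac{\left(-4\right)^{2}}{8} = \frac{1}{8} \cdot 16 = 2$)
$y \left(Q{\left(-11 \right)} + t\right) = - \frac{79 \left(\left(12 + 2 \left(-11\right)^{2}\right) + 2\right)}{38} = - \frac{79 \left(\left(12 + 2 \cdot 121\right) + 2\right)}{38} = - \frac{79 \left(\left(12 + 242\right) + 2\right)}{38} = - \frac{79 \left(254 + 2\right)}{38} = \left(- \frac{79}{38}\right) 256 = - \frac{10112}{19}$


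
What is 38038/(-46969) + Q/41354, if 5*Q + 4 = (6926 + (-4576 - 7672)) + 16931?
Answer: -112616031/149412002 ≈ -0.75373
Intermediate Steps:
Q = 2321 (Q = -⅘ + ((6926 + (-4576 - 7672)) + 16931)/5 = -⅘ + ((6926 - 12248) + 16931)/5 = -⅘ + (-5322 + 16931)/5 = -⅘ + (⅕)*11609 = -⅘ + 11609/5 = 2321)
38038/(-46969) + Q/41354 = 38038/(-46969) + 2321/41354 = 38038*(-1/46969) + 2321*(1/41354) = -2926/3613 + 2321/41354 = -112616031/149412002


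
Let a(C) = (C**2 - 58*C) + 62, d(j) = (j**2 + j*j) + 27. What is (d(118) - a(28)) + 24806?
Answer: 53459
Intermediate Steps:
d(j) = 27 + 2*j**2 (d(j) = (j**2 + j**2) + 27 = 2*j**2 + 27 = 27 + 2*j**2)
a(C) = 62 + C**2 - 58*C
(d(118) - a(28)) + 24806 = ((27 + 2*118**2) - (62 + 28**2 - 58*28)) + 24806 = ((27 + 2*13924) - (62 + 784 - 1624)) + 24806 = ((27 + 27848) - 1*(-778)) + 24806 = (27875 + 778) + 24806 = 28653 + 24806 = 53459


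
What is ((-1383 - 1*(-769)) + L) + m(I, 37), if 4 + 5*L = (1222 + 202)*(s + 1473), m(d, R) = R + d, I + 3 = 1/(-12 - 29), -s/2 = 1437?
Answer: -81915053/205 ≈ -3.9959e+5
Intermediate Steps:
s = -2874 (s = -2*1437 = -2874)
I = -124/41 (I = -3 + 1/(-12 - 29) = -3 + 1/(-41) = -3 - 1/41 = -124/41 ≈ -3.0244)
L = -1995028/5 (L = -⅘ + ((1222 + 202)*(-2874 + 1473))/5 = -⅘ + (1424*(-1401))/5 = -⅘ + (⅕)*(-1995024) = -⅘ - 1995024/5 = -1995028/5 ≈ -3.9901e+5)
((-1383 - 1*(-769)) + L) + m(I, 37) = ((-1383 - 1*(-769)) - 1995028/5) + (37 - 124/41) = ((-1383 + 769) - 1995028/5) + 1393/41 = (-614 - 1995028/5) + 1393/41 = -1998098/5 + 1393/41 = -81915053/205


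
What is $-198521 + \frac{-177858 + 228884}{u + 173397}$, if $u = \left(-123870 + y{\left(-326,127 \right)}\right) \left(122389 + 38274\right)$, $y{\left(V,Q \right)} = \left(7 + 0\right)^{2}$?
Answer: $- \frac{1974616912120236}{9946639963} \approx -1.9852 \cdot 10^{5}$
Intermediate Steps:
$y{\left(V,Q \right)} = 49$ ($y{\left(V,Q \right)} = 7^{2} = 49$)
$u = -19893453323$ ($u = \left(-123870 + 49\right) \left(122389 + 38274\right) = \left(-123821\right) 160663 = -19893453323$)
$-198521 + \frac{-177858 + 228884}{u + 173397} = -198521 + \frac{-177858 + 228884}{-19893453323 + 173397} = -198521 + \frac{51026}{-19893279926} = -198521 + 51026 \left(- \frac{1}{19893279926}\right) = -198521 - \frac{25513}{9946639963} = - \frac{1974616912120236}{9946639963}$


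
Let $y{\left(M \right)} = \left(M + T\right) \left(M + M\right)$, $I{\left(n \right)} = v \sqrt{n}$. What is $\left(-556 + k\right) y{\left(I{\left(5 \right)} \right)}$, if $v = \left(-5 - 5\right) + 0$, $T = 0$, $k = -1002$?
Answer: $-1558000$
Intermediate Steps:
$v = -10$ ($v = -10 + 0 = -10$)
$I{\left(n \right)} = - 10 \sqrt{n}$
$y{\left(M \right)} = 2 M^{2}$ ($y{\left(M \right)} = \left(M + 0\right) \left(M + M\right) = M 2 M = 2 M^{2}$)
$\left(-556 + k\right) y{\left(I{\left(5 \right)} \right)} = \left(-556 - 1002\right) 2 \left(- 10 \sqrt{5}\right)^{2} = - 1558 \cdot 2 \cdot 500 = \left(-1558\right) 1000 = -1558000$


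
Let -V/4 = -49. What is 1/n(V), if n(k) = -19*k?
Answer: -1/3724 ≈ -0.00026853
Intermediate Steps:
V = 196 (V = -4*(-49) = 196)
1/n(V) = 1/(-19*196) = 1/(-3724) = -1/3724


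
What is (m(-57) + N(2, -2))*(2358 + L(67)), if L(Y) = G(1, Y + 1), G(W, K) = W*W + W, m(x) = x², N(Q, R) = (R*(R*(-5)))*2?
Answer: 7573240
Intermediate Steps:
N(Q, R) = -10*R² (N(Q, R) = (R*(-5*R))*2 = -5*R²*2 = -10*R²)
G(W, K) = W + W² (G(W, K) = W² + W = W + W²)
L(Y) = 2 (L(Y) = 1*(1 + 1) = 1*2 = 2)
(m(-57) + N(2, -2))*(2358 + L(67)) = ((-57)² - 10*(-2)²)*(2358 + 2) = (3249 - 10*4)*2360 = (3249 - 40)*2360 = 3209*2360 = 7573240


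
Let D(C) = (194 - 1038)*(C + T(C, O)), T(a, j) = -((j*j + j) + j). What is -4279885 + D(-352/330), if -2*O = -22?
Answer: -62374391/15 ≈ -4.1583e+6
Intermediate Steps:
O = 11 (O = -1/2*(-22) = 11)
T(a, j) = -j**2 - 2*j (T(a, j) = -((j**2 + j) + j) = -((j + j**2) + j) = -(j**2 + 2*j) = -j**2 - 2*j)
D(C) = 120692 - 844*C (D(C) = (194 - 1038)*(C - 1*11*(2 + 11)) = -844*(C - 1*11*13) = -844*(C - 143) = -844*(-143 + C) = 120692 - 844*C)
-4279885 + D(-352/330) = -4279885 + (120692 - (-297088)/330) = -4279885 + (120692 - 844*(-16/15)) = -4279885 + (120692 + 13504/15) = -4279885 + 1823884/15 = -62374391/15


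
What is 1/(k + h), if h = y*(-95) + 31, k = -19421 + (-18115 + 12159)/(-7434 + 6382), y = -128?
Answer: -263/1900001 ≈ -0.00013842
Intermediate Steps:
k = -5106234/263 (k = -19421 - 5956/(-1052) = -19421 - 5956*(-1/1052) = -19421 + 1489/263 = -5106234/263 ≈ -19415.)
h = 12191 (h = -128*(-95) + 31 = 12160 + 31 = 12191)
1/(k + h) = 1/(-5106234/263 + 12191) = 1/(-1900001/263) = -263/1900001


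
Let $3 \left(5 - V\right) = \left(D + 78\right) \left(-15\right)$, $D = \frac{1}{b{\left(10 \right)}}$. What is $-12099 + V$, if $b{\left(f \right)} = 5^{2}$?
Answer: $- \frac{58519}{5} \approx -11704.0$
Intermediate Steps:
$b{\left(f \right)} = 25$
$D = \frac{1}{25} \approx 0.04$
$V = \frac{1976}{5}$ ($V = 5 - \frac{\left(\frac{1}{25} + 78\right) \left(-15\right)}{3} = 5 - \frac{\frac{1951}{25} \left(-15\right)}{3} = 5 - - \frac{1951}{5} = 5 + \frac{1951}{5} = \frac{1976}{5} \approx 395.2$)
$-12099 + V = -12099 + \frac{1976}{5} = - \frac{58519}{5}$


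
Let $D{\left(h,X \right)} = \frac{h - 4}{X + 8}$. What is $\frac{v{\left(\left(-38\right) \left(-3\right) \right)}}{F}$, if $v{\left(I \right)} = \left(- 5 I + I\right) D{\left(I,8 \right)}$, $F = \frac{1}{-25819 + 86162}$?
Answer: $-189175305$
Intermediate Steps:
$F = \frac{1}{60343} \approx 1.6572 \cdot 10^{-5}$
$D{\left(h,X \right)} = \frac{-4 + h}{8 + X}$
$v{\left(I \right)} = - 4 I \left(- \frac{1}{4} + \frac{I}{16}\right)$ ($v{\left(I \right)} = \left(- 5 I + I\right) \frac{-4 + I}{8 + 8} = - 4 I \frac{-4 + I}{16} = - 4 I \left(- \frac{1}{4} + \frac{I}{16}\right)$)
$\frac{v{\left(\left(-38\right) \left(-3\right) \right)}}{F} = \frac{\left(-38\right) \left(-3\right) \left(4 - \left(-38\right) \left(-3\right)\right)}{4} \frac{1}{\frac{1}{60343}} = \frac{1}{4} \cdot 114 \left(4 - 114\right) 60343 = \frac{1}{4} \cdot 114 \left(-110\right) 60343 = \left(-3135\right) 60343 = -189175305$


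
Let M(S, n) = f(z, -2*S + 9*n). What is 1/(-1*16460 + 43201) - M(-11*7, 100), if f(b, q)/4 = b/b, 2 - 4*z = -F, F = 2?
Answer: -106963/26741 ≈ -4.0000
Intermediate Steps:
z = 1 (z = 1/2 - (-1)*2/4 = 1/2 - 1/4*(-2) = 1/2 + 1/2 = 1)
f(b, q) = 4 (f(b, q) = 4*(b/b) = 4*1 = 4)
M(S, n) = 4
1/(-1*16460 + 43201) - M(-11*7, 100) = 1/(-1*16460 + 43201) - 1*4 = 1/(-16460 + 43201) - 4 = 1/26741 - 4 = -106963/26741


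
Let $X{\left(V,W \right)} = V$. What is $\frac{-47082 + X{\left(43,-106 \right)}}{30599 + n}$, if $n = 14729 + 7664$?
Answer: $- \frac{47039}{52992} \approx -0.88766$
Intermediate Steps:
$n = 22393$
$\frac{-47082 + X{\left(43,-106 \right)}}{30599 + n} = \frac{-47082 + 43}{30599 + 22393} = - \frac{47039}{52992}$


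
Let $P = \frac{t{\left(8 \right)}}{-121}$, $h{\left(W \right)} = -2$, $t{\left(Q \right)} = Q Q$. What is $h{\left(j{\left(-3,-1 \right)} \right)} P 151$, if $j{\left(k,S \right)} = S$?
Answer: $\frac{19328}{121} \approx 159.74$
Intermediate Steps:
$t{\left(Q \right)} = Q^{2}$
$P = - \frac{64}{121}$ ($P = \frac{8^{2}}{-121} = 64 \left(- \frac{1}{121}\right) = - \frac{64}{121} \approx -0.52893$)
$h{\left(j{\left(-3,-1 \right)} \right)} P 151 = \left(-2\right) \left(- \frac{64}{121}\right) 151 = \frac{128}{121} \cdot 151 = \frac{19328}{121}$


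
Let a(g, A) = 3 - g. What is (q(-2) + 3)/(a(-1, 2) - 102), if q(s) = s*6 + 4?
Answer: 5/98 ≈ 0.051020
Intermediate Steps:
q(s) = 4 + 6*s (q(s) = 6*s + 4 = 4 + 6*s)
(q(-2) + 3)/(a(-1, 2) - 102) = ((4 + 6*(-2)) + 3)/((3 - 1*(-1)) - 102) = ((4 - 12) + 3)/((3 + 1) - 102) = (-8 + 3)/(4 - 102) = -5/(-98) = -5*(-1/98) = 5/98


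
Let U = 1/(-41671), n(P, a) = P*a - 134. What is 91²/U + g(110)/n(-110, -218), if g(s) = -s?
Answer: -4114359640628/11923 ≈ -3.4508e+8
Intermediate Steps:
n(P, a) = -134 + P*a
U = -1/41671 ≈ -2.3998e-5
91²/U + g(110)/n(-110, -218) = 91²/(-1/41671) + (-1*110)/(-134 - 110*(-218)) = 8281*(-41671) - 110/(-134 + 23980) = -345077551 - 110/23846 = -345077551 - 110*1/23846 = -345077551 - 55/11923 = -4114359640628/11923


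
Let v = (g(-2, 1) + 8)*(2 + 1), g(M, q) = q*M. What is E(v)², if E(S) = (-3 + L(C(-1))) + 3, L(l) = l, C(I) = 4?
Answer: 16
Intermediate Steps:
g(M, q) = M*q
v = 18 (v = (-2*1 + 8)*(2 + 1) = (-2 + 8)*3 = 6*3 = 18)
E(S) = 4 (E(S) = (-3 + 4) + 3 = 1 + 3 = 4)
E(v)² = 4² = 16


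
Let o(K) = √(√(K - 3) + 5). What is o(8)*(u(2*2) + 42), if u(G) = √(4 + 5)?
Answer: 45*√(5 + √5) ≈ 121.05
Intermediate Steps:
u(G) = 3 (u(G) = √9 = 3)
o(K) = √(5 + √(-3 + K)) (o(K) = √(√(-3 + K) + 5) = √(5 + √(-3 + K)))
o(8)*(u(2*2) + 42) = √(5 + √(-3 + 8))*(3 + 42) = √(5 + √5)*45 = 45*√(5 + √5)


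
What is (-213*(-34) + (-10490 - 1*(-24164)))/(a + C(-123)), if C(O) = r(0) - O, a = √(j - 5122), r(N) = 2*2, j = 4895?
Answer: 221361/1363 - 1743*I*√227/1363 ≈ 162.41 - 19.267*I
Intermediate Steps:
r(N) = 4
a = I*√227 (a = √(4895 - 5122) = √(-227) = I*√227 ≈ 15.067*I)
C(O) = 4 - O
(-213*(-34) + (-10490 - 1*(-24164)))/(a + C(-123)) = (-213*(-34) + (-10490 - 1*(-24164)))/(I*√227 + (4 - 1*(-123))) = (7242 + (-10490 + 24164))/(I*√227 + (4 + 123)) = (7242 + 13674)/(I*√227 + 127) = 20916/(127 + I*√227)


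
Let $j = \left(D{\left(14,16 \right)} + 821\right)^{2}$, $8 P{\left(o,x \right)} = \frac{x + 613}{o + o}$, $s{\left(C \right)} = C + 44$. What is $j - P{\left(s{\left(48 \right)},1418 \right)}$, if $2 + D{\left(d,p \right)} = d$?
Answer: $\frac{1021402577}{1472} \approx 6.9389 \cdot 10^{5}$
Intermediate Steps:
$D{\left(d,p \right)} = -2 + d$
$s{\left(C \right)} = 44 + C$
$P{\left(o,x \right)} = \frac{613 + x}{16 o}$ ($P{\left(o,x \right)} = \frac{\left(x + 613\right) \frac{1}{o + o}}{8} = \frac{\left(613 + x\right) \frac{1}{2 o}}{8} = \frac{\frac{1}{2} \frac{1}{o} \left(613 + x\right)}{8} = \frac{613 + x}{16 o}$)
$j = 693889$ ($j = \left(\left(-2 + 14\right) + 821\right)^{2} = \left(12 + 821\right)^{2} = 833^{2} = 693889$)
$j - P{\left(s{\left(48 \right)},1418 \right)} = 693889 - \frac{613 + 1418}{16 \left(44 + 48\right)} = 693889 - \frac{1}{16} \cdot \frac{1}{92} \cdot 2031 = 693889 - \frac{2031}{1472} = \frac{1021402577}{1472}$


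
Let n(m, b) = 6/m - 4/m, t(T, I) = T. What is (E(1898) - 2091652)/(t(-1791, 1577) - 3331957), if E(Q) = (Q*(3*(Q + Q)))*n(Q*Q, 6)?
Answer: 522910/833437 ≈ 0.62741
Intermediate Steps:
n(m, b) = 2/m
E(Q) = 12 (E(Q) = (Q*(3*(Q + Q)))*(2/((Q*Q))) = (Q*(3*(2*Q)))*(2/(Q**2)) = (Q*(6*Q))*(2/Q**2) = (6*Q**2)*(2/Q**2) = 12)
(E(1898) - 2091652)/(t(-1791, 1577) - 3331957) = (12 - 2091652)/(-1791 - 3331957) = -2091640/(-3333748) = -2091640*(-1/3333748) = 522910/833437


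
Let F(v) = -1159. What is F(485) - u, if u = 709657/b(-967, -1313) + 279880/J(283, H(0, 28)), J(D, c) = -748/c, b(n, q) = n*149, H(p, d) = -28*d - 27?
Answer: -8207181205590/26943521 ≈ -3.0461e+5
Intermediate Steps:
H(p, d) = -27 - 28*d
b(n, q) = 149*n
u = 8175953664751/26943521 (u = 709657/((149*(-967))) + 279880/((-748/(-27 - 28*28))) = 709657/(-144083) + 279880/((-748/(-27 - 784))) = 709657*(-1/144083) + 279880/((-748/(-811))) = -709657/144083 + 279880/((-748*(-1/811))) = -709657/144083 + 279880/(748/811) = -709657/144083 + 279880*(811/748) = -709657/144083 + 56745670/187 = 8175953664751/26943521 ≈ 3.0345e+5)
F(485) - u = -1159 - 1*8175953664751/26943521 = -1159 - 8175953664751/26943521 = -8207181205590/26943521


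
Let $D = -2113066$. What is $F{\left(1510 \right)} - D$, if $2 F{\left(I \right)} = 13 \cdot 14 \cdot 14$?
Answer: $2114340$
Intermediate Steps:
$F{\left(I \right)} = 1274$ ($F{\left(I \right)} = \frac{13 \cdot 14 \cdot 14}{2} = \frac{182 \cdot 14}{2} = \frac{1}{2} \cdot 2548 = 1274$)
$F{\left(1510 \right)} - D = 1274 - -2113066 = 1274 + 2113066 = 2114340$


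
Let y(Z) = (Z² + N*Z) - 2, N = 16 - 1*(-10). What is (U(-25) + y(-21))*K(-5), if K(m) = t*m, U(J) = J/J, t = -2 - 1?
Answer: -1590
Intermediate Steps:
t = -3
N = 26 (N = 16 + 10 = 26)
U(J) = 1
y(Z) = -2 + Z² + 26*Z (y(Z) = (Z² + 26*Z) - 2 = -2 + Z² + 26*Z)
K(m) = -3*m
(U(-25) + y(-21))*K(-5) = (1 + (-2 + (-21)² + 26*(-21)))*(-3*(-5)) = (1 + (-2 + 441 - 546))*15 = (1 - 107)*15 = -106*15 = -1590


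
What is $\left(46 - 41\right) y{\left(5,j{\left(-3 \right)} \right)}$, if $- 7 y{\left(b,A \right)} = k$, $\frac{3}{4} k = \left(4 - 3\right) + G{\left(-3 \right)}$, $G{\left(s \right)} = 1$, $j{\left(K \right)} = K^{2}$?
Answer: $- \frac{40}{21} \approx -1.9048$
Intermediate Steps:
$k = \frac{8}{3}$ ($k = \frac{4 \left(\left(4 - 3\right) + 1\right)}{3} = \frac{4 \left(1 + 1\right)}{3} = \frac{4}{3} \cdot 2 = \frac{8}{3} \approx 2.6667$)
$y{\left(b,A \right)} = - \frac{8}{21}$ ($y{\left(b,A \right)} = \left(- \frac{1}{7}\right) \frac{8}{3} = - \frac{8}{21}$)
$\left(46 - 41\right) y{\left(5,j{\left(-3 \right)} \right)} = \left(46 - 41\right) \left(- \frac{8}{21}\right) = 5 \left(- \frac{8}{21}\right) = - \frac{40}{21}$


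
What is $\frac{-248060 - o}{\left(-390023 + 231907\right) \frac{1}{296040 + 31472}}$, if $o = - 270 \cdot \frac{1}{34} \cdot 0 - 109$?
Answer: $\frac{20301731978}{39529} \approx 5.1359 \cdot 10^{5}$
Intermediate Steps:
$o = -109$ ($o = - 270 \cdot \frac{1}{34} \cdot 0 - 109 = \left(-270\right) 0 - 109 = 0 - 109 = -109$)
$\frac{-248060 - o}{\left(-390023 + 231907\right) \frac{1}{296040 + 31472}} = \frac{-248060 - -109}{\left(-390023 + 231907\right) \frac{1}{296040 + 31472}} = \frac{-248060 + 109}{\left(-158116\right) \frac{1}{327512}} = - \frac{247951}{\left(-158116\right) \frac{1}{327512}} = - \frac{247951}{- \frac{39529}{81878}} = \left(-247951\right) \left(- \frac{81878}{39529}\right) = \frac{20301731978}{39529}$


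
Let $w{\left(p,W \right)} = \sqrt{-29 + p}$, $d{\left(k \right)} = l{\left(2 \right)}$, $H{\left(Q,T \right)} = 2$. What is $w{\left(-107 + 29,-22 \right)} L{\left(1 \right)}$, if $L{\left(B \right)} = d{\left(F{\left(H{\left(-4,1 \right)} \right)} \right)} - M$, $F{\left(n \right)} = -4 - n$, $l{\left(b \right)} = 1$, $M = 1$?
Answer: $0$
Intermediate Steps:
$d{\left(k \right)} = 1$
$L{\left(B \right)} = 0$ ($L{\left(B \right)} = 1 - 1 = 0$)
$w{\left(-107 + 29,-22 \right)} L{\left(1 \right)} = \sqrt{-29 + \left(-107 + 29\right)} 0 = \sqrt{-29 - 78} \cdot 0 = \sqrt{-107} \cdot 0 = i \sqrt{107} \cdot 0 = 0$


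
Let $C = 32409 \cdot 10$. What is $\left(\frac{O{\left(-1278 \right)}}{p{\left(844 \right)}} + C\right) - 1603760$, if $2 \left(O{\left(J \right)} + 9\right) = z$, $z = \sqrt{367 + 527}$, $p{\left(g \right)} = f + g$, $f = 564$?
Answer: $- \frac{1801775369}{1408} + \frac{\sqrt{894}}{2816} \approx -1.2797 \cdot 10^{6}$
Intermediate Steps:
$p{\left(g \right)} = 564 + g$
$z = \sqrt{894} \approx 29.9$
$O{\left(J \right)} = -9 + \frac{\sqrt{894}}{2}$
$C = 324090$
$\left(\frac{O{\left(-1278 \right)}}{p{\left(844 \right)}} + C\right) - 1603760 = \left(\frac{-9 + \frac{\sqrt{894}}{2}}{564 + 844} + 324090\right) - 1603760 = \left(\frac{-9 + \frac{\sqrt{894}}{2}}{1408} + 324090\right) - 1603760 = \left(\left(-9 + \frac{\sqrt{894}}{2}\right) \frac{1}{1408} + 324090\right) - 1603760 = \left(\left(- \frac{9}{1408} + \frac{\sqrt{894}}{2816}\right) + 324090\right) - 1603760 = \left(\frac{456318711}{1408} + \frac{\sqrt{894}}{2816}\right) - 1603760 = - \frac{1801775369}{1408} + \frac{\sqrt{894}}{2816}$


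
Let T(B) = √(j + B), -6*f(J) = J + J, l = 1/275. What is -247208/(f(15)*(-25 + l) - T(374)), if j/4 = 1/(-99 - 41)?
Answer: -654233499920/322844287 - 149560840*√458115/322844287 ≈ -2340.0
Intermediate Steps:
l = 1/275 ≈ 0.0036364
f(J) = -J/3 (f(J) = -(J + J)/6 = -J/3)
j = -1/35 (j = 4/(-99 - 41) = 4/(-140) = 4*(-1/140) = -1/35 ≈ -0.028571)
T(B) = √(-1/35 + B)
-247208/(f(15)*(-25 + l) - T(374)) = -247208/((-⅓*15)*(-25 + 1/275) - √(-35 + 1225*374)/35) = -247208/(-5*(-6874/275) - √(-35 + 458150)/35) = -247208/(6874/55 - √458115/35)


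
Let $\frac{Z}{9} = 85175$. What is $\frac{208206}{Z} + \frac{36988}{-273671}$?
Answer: $\frac{3180652014}{23309927425} \approx 0.13645$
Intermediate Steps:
$Z = 766575$ ($Z = 9 \cdot 85175 = 766575$)
$\frac{208206}{Z} + \frac{36988}{-273671} = \frac{208206}{766575} + \frac{36988}{-273671} = 208206 \cdot \frac{1}{766575} + 36988 \left(- \frac{1}{273671}\right) = \frac{23134}{85175} - \frac{36988}{273671} = \frac{3180652014}{23309927425}$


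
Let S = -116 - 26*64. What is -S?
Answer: 1780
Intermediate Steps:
S = -1780 (S = -116 - 1664 = -1780)
-S = -1*(-1780) = 1780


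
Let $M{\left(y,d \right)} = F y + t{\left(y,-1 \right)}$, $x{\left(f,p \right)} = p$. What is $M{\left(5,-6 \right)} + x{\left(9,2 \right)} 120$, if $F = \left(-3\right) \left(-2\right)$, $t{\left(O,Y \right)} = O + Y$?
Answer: $274$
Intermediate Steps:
$F = 6$
$M{\left(y,d \right)} = -1 + 7 y$ ($M{\left(y,d \right)} = 6 y + \left(y - 1\right) = 6 y + \left(-1 + y\right) = -1 + 7 y$)
$M{\left(5,-6 \right)} + x{\left(9,2 \right)} 120 = \left(-1 + 7 \cdot 5\right) + 2 \cdot 120 = \left(-1 + 35\right) + 240 = 34 + 240 = 274$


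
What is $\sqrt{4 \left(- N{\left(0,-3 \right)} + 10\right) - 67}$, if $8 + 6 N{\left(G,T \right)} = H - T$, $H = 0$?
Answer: $\frac{i \sqrt{213}}{3} \approx 4.8648 i$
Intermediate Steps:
$N{\left(G,T \right)} = - \frac{4}{3} - \frac{T}{6}$ ($N{\left(G,T \right)} = - \frac{4}{3} + \frac{0 - T}{6} = - \frac{4}{3} + \frac{\left(-1\right) T}{6} = - \frac{4}{3} - \frac{T}{6}$)
$\sqrt{4 \left(- N{\left(0,-3 \right)} + 10\right) - 67} = \sqrt{4 \left(- (- \frac{4}{3} - - \frac{1}{2}) + 10\right) - 67} = \sqrt{4 \left(- (- \frac{4}{3} + \frac{1}{2}) + 10\right) - 67} = \sqrt{4 \left(\left(-1\right) \left(- \frac{5}{6}\right) + 10\right) - 67} = \sqrt{4 \left(\frac{5}{6} + 10\right) - 67} = \sqrt{4 \cdot \frac{65}{6} - 67} = \sqrt{\frac{130}{3} - 67} = \sqrt{- \frac{71}{3}} = \frac{i \sqrt{213}}{3}$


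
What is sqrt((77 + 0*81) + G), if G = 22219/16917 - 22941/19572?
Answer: sqrt(234909968453753271)/55183254 ≈ 8.7830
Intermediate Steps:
G = 15592457/110366508 (G = 22219*(1/16917) - 22941*1/19572 = 22219/16917 - 7647/6524 = 15592457/110366508 ≈ 0.14128)
sqrt((77 + 0*81) + G) = sqrt((77 + 0*81) + 15592457/110366508) = sqrt((77 + 0) + 15592457/110366508) = sqrt(77 + 15592457/110366508) = sqrt(8513813573/110366508) = sqrt(234909968453753271)/55183254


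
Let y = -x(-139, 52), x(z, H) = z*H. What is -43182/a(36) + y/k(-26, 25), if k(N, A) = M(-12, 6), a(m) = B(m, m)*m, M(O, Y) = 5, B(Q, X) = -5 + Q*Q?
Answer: 18650701/12910 ≈ 1444.7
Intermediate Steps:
B(Q, X) = -5 + Q²
x(z, H) = H*z
a(m) = m*(-5 + m²) (a(m) = (-5 + m²)*m = m*(-5 + m²))
k(N, A) = 5
y = 7228 (y = -52*(-139) = -1*(-7228) = 7228)
-43182/a(36) + y/k(-26, 25) = -43182*1/(36*(-5 + 36²)) + 7228/5 = -43182*1/(36*(-5 + 1296)) + 7228*(⅕) = -43182/(36*1291) + 7228/5 = -43182/46476 + 7228/5 = -43182*1/46476 + 7228/5 = -2399/2582 + 7228/5 = 18650701/12910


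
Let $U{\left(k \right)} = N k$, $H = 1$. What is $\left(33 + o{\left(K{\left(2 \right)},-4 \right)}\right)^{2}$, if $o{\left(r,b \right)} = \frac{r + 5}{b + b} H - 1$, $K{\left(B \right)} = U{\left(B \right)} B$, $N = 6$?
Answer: $\frac{51529}{64} \approx 805.14$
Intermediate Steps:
$U{\left(k \right)} = 6 k$
$K{\left(B \right)} = 6 B^{2}$ ($K{\left(B \right)} = 6 B B = 6 B^{2}$)
$o{\left(r,b \right)} = -1 + \frac{5 + r}{2 b}$ ($o{\left(r,b \right)} = \frac{r + 5}{b + b} 1 - 1 = \frac{5 + r}{2 b} 1 - 1 = \frac{5 + r}{2 b} - 1 = -1 + \frac{5 + r}{2 b}$)
$\left(33 + o{\left(K{\left(2 \right)},-4 \right)}\right)^{2} = \left(33 + \frac{5 + 6 \cdot 2^{2} - -8}{2 \left(-4\right)}\right)^{2} = \left(33 + \frac{1}{2} \left(- \frac{1}{4}\right) \left(5 + 6 \cdot 4 + 8\right)\right)^{2} = \left(33 + \frac{1}{2} \left(- \frac{1}{4}\right) \left(5 + 24 + 8\right)\right)^{2} = \left(33 + \frac{1}{2} \left(- \frac{1}{4}\right) 37\right)^{2} = \left(33 - \frac{37}{8}\right)^{2} = \left(\frac{227}{8}\right)^{2} = \frac{51529}{64}$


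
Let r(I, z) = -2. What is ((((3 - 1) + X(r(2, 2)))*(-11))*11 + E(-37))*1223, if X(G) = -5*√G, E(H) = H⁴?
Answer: 2291802937 + 739915*I*√2 ≈ 2.2918e+9 + 1.0464e+6*I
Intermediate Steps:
((((3 - 1) + X(r(2, 2)))*(-11))*11 + E(-37))*1223 = ((((3 - 1) - 5*I*√2)*(-11))*11 + (-37)⁴)*1223 = (((2 - 5*I*√2)*(-11))*11 + 1874161)*1223 = ((-22 + 55*I*√2)*11 + 1874161)*1223 = ((-242 + 605*I*√2) + 1874161)*1223 = (1873919 + 605*I*√2)*1223 = 2291802937 + 739915*I*√2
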